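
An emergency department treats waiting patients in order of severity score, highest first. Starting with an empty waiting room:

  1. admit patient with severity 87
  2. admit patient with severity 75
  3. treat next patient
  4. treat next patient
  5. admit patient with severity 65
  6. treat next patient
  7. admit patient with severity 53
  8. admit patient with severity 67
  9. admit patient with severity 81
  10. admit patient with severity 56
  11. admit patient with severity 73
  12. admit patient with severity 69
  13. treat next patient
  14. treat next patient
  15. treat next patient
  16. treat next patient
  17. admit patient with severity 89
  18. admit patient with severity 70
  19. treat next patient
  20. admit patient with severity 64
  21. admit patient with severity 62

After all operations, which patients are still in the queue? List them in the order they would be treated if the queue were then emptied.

[70, 64, 62, 56, 53]

insert 87 → {87}
insert 75 → {87, 75}
treat next patient → 87; now {75}
treat next patient → 75; now {}
insert 65 → {65}
treat next patient → 65; now {}
insert 53 → {53}
insert 67 → {67, 53}
insert 81 → {81, 67, 53}
insert 56 → {81, 67, 56, 53}
insert 73 → {81, 73, 67, 56, 53}
insert 69 → {81, 73, 69, 67, 56, 53}
treat next patient → 81; now {73, 69, 67, 56, 53}
treat next patient → 73; now {69, 67, 56, 53}
treat next patient → 69; now {67, 56, 53}
treat next patient → 67; now {56, 53}
insert 89 → {89, 56, 53}
insert 70 → {89, 70, 56, 53}
treat next patient → 89; now {70, 56, 53}
insert 64 → {70, 64, 56, 53}
insert 62 → {70, 64, 62, 56, 53}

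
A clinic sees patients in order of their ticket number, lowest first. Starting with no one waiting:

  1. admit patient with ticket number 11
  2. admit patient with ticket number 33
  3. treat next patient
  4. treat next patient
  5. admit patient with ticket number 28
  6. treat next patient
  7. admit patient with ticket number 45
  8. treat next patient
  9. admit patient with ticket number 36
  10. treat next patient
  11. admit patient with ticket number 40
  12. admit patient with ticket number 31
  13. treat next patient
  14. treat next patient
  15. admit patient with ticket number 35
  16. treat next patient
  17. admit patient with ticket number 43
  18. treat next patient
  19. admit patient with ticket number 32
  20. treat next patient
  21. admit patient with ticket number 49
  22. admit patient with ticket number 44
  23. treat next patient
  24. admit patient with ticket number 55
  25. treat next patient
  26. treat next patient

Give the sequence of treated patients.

insert 11 → {11}
insert 33 → {11, 33}
treat next patient → 11; now {33}
treat next patient → 33; now {}
insert 28 → {28}
treat next patient → 28; now {}
insert 45 → {45}
treat next patient → 45; now {}
insert 36 → {36}
treat next patient → 36; now {}
insert 40 → {40}
insert 31 → {31, 40}
treat next patient → 31; now {40}
treat next patient → 40; now {}
insert 35 → {35}
treat next patient → 35; now {}
insert 43 → {43}
treat next patient → 43; now {}
insert 32 → {32}
treat next patient → 32; now {}
insert 49 → {49}
insert 44 → {44, 49}
treat next patient → 44; now {49}
insert 55 → {49, 55}
treat next patient → 49; now {55}
treat next patient → 55; now {}

11 → 33 → 28 → 45 → 36 → 31 → 40 → 35 → 43 → 32 → 44 → 49 → 55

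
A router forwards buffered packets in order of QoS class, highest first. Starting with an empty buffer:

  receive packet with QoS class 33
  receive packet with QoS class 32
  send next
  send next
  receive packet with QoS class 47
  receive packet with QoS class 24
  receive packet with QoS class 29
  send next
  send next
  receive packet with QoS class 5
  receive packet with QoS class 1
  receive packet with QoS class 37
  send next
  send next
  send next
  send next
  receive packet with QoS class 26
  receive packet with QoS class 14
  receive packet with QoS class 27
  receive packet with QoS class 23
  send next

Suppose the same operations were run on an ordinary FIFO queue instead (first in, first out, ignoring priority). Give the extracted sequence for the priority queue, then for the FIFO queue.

insert 33 → {33}
insert 32 → {33, 32}
send next → 33; now {32}
send next → 32; now {}
insert 47 → {47}
insert 24 → {47, 24}
insert 29 → {47, 29, 24}
send next → 47; now {29, 24}
send next → 29; now {24}
insert 5 → {24, 5}
insert 1 → {24, 5, 1}
insert 37 → {37, 24, 5, 1}
send next → 37; now {24, 5, 1}
send next → 24; now {5, 1}
send next → 5; now {1}
send next → 1; now {}
insert 26 → {26}
insert 14 → {26, 14}
insert 27 → {27, 26, 14}
insert 23 → {27, 26, 23, 14}
send next → 27; now {26, 23, 14}

priority queue: 33, 32, 47, 29, 37, 24, 5, 1, 27; FIFO queue: 33 → 32 → 47 → 24 → 29 → 5 → 1 → 37 → 26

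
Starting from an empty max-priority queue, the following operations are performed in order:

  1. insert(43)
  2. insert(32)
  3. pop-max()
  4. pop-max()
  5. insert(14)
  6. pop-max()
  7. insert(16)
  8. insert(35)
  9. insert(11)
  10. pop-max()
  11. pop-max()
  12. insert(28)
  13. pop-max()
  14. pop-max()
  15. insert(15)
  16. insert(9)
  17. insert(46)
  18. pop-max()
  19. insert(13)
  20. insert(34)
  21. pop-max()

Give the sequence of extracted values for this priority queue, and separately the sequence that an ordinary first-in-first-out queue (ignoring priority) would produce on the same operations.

insert 43 → {43}
insert 32 → {43, 32}
pop-max → 43; now {32}
pop-max → 32; now {}
insert 14 → {14}
pop-max → 14; now {}
insert 16 → {16}
insert 35 → {35, 16}
insert 11 → {35, 16, 11}
pop-max → 35; now {16, 11}
pop-max → 16; now {11}
insert 28 → {28, 11}
pop-max → 28; now {11}
pop-max → 11; now {}
insert 15 → {15}
insert 9 → {15, 9}
insert 46 → {46, 15, 9}
pop-max → 46; now {15, 9}
insert 13 → {15, 13, 9}
insert 34 → {34, 15, 13, 9}
pop-max → 34; now {15, 13, 9}

priority queue: 43 → 32 → 14 → 35 → 16 → 28 → 11 → 46 → 34; FIFO queue: 43, 32, 14, 16, 35, 11, 28, 15, 9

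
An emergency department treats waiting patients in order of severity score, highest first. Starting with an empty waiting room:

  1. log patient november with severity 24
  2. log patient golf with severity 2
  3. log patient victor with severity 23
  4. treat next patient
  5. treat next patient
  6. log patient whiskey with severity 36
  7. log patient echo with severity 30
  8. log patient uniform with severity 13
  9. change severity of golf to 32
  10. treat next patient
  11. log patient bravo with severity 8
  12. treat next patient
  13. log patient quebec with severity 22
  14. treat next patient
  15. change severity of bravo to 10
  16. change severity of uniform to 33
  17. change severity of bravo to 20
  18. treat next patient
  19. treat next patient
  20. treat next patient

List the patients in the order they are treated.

november, victor, whiskey, golf, echo, uniform, quebec, bravo

add november (severity 24) → {november:24}
add golf (severity 2) → {november:24, golf:2}
add victor (severity 23) → {november:24, victor:23, golf:2}
treat next patient → november; now {victor:23, golf:2}
treat next patient → victor; now {golf:2}
add whiskey (severity 36) → {whiskey:36, golf:2}
add echo (severity 30) → {whiskey:36, echo:30, golf:2}
add uniform (severity 13) → {whiskey:36, echo:30, uniform:13, golf:2}
update golf to severity 32 → {whiskey:36, golf:32, echo:30, uniform:13}
treat next patient → whiskey; now {golf:32, echo:30, uniform:13}
add bravo (severity 8) → {golf:32, echo:30, uniform:13, bravo:8}
treat next patient → golf; now {echo:30, uniform:13, bravo:8}
add quebec (severity 22) → {echo:30, quebec:22, uniform:13, bravo:8}
treat next patient → echo; now {quebec:22, uniform:13, bravo:8}
update bravo to severity 10 → {quebec:22, uniform:13, bravo:10}
update uniform to severity 33 → {uniform:33, quebec:22, bravo:10}
update bravo to severity 20 → {uniform:33, quebec:22, bravo:20}
treat next patient → uniform; now {quebec:22, bravo:20}
treat next patient → quebec; now {bravo:20}
treat next patient → bravo; now {}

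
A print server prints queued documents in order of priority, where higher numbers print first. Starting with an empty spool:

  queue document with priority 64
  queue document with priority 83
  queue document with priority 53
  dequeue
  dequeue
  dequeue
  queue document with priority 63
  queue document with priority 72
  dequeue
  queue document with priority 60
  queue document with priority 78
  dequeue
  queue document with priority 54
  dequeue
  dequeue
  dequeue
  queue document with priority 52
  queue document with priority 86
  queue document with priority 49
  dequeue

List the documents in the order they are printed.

insert 64 → {64}
insert 83 → {83, 64}
insert 53 → {83, 64, 53}
dequeue → 83; now {64, 53}
dequeue → 64; now {53}
dequeue → 53; now {}
insert 63 → {63}
insert 72 → {72, 63}
dequeue → 72; now {63}
insert 60 → {63, 60}
insert 78 → {78, 63, 60}
dequeue → 78; now {63, 60}
insert 54 → {63, 60, 54}
dequeue → 63; now {60, 54}
dequeue → 60; now {54}
dequeue → 54; now {}
insert 52 → {52}
insert 86 → {86, 52}
insert 49 → {86, 52, 49}
dequeue → 86; now {52, 49}

83, 64, 53, 72, 78, 63, 60, 54, 86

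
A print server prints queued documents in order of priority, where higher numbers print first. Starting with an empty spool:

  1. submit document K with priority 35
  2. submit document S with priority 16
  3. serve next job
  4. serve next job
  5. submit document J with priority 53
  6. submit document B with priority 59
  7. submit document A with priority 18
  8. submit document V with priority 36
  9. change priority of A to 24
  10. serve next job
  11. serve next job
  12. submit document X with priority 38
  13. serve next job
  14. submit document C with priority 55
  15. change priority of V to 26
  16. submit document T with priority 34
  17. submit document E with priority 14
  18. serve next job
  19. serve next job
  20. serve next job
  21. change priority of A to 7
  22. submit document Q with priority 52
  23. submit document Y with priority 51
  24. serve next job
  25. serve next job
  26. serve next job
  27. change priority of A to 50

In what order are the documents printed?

K → S → B → J → X → C → T → V → Q → Y → E

add K (priority 35) → {K:35}
add S (priority 16) → {K:35, S:16}
serve next job → K; now {S:16}
serve next job → S; now {}
add J (priority 53) → {J:53}
add B (priority 59) → {B:59, J:53}
add A (priority 18) → {B:59, J:53, A:18}
add V (priority 36) → {B:59, J:53, V:36, A:18}
update A to priority 24 → {B:59, J:53, V:36, A:24}
serve next job → B; now {J:53, V:36, A:24}
serve next job → J; now {V:36, A:24}
add X (priority 38) → {X:38, V:36, A:24}
serve next job → X; now {V:36, A:24}
add C (priority 55) → {C:55, V:36, A:24}
update V to priority 26 → {C:55, V:26, A:24}
add T (priority 34) → {C:55, T:34, V:26, A:24}
add E (priority 14) → {C:55, T:34, V:26, A:24, E:14}
serve next job → C; now {T:34, V:26, A:24, E:14}
serve next job → T; now {V:26, A:24, E:14}
serve next job → V; now {A:24, E:14}
update A to priority 7 → {E:14, A:7}
add Q (priority 52) → {Q:52, E:14, A:7}
add Y (priority 51) → {Q:52, Y:51, E:14, A:7}
serve next job → Q; now {Y:51, E:14, A:7}
serve next job → Y; now {E:14, A:7}
serve next job → E; now {A:7}
update A to priority 50 → {A:50}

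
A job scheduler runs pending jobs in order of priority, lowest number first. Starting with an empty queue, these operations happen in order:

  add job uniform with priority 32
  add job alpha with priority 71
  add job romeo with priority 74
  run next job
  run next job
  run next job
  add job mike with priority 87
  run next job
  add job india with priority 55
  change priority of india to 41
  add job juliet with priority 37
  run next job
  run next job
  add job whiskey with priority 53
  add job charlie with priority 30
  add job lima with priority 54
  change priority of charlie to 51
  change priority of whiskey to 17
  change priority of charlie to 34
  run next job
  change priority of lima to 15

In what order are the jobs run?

[uniform, alpha, romeo, mike, juliet, india, whiskey]

add uniform (priority 32) → {uniform:32}
add alpha (priority 71) → {uniform:32, alpha:71}
add romeo (priority 74) → {uniform:32, alpha:71, romeo:74}
run next job → uniform; now {alpha:71, romeo:74}
run next job → alpha; now {romeo:74}
run next job → romeo; now {}
add mike (priority 87) → {mike:87}
run next job → mike; now {}
add india (priority 55) → {india:55}
update india to priority 41 → {india:41}
add juliet (priority 37) → {juliet:37, india:41}
run next job → juliet; now {india:41}
run next job → india; now {}
add whiskey (priority 53) → {whiskey:53}
add charlie (priority 30) → {charlie:30, whiskey:53}
add lima (priority 54) → {charlie:30, whiskey:53, lima:54}
update charlie to priority 51 → {charlie:51, whiskey:53, lima:54}
update whiskey to priority 17 → {whiskey:17, charlie:51, lima:54}
update charlie to priority 34 → {whiskey:17, charlie:34, lima:54}
run next job → whiskey; now {charlie:34, lima:54}
update lima to priority 15 → {lima:15, charlie:34}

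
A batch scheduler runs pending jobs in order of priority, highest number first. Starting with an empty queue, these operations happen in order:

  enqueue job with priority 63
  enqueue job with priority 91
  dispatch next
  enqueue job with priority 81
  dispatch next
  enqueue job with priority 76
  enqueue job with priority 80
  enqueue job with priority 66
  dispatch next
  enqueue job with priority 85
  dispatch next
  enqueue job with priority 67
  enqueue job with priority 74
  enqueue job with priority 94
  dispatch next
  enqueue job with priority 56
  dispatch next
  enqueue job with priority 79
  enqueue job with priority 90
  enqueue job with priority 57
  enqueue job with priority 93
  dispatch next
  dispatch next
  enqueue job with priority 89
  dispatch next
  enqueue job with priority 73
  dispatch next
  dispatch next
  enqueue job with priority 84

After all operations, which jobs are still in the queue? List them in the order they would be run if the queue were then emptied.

insert 63 → {63}
insert 91 → {91, 63}
dispatch next → 91; now {63}
insert 81 → {81, 63}
dispatch next → 81; now {63}
insert 76 → {76, 63}
insert 80 → {80, 76, 63}
insert 66 → {80, 76, 66, 63}
dispatch next → 80; now {76, 66, 63}
insert 85 → {85, 76, 66, 63}
dispatch next → 85; now {76, 66, 63}
insert 67 → {76, 67, 66, 63}
insert 74 → {76, 74, 67, 66, 63}
insert 94 → {94, 76, 74, 67, 66, 63}
dispatch next → 94; now {76, 74, 67, 66, 63}
insert 56 → {76, 74, 67, 66, 63, 56}
dispatch next → 76; now {74, 67, 66, 63, 56}
insert 79 → {79, 74, 67, 66, 63, 56}
insert 90 → {90, 79, 74, 67, 66, 63, 56}
insert 57 → {90, 79, 74, 67, 66, 63, 57, 56}
insert 93 → {93, 90, 79, 74, 67, 66, 63, 57, 56}
dispatch next → 93; now {90, 79, 74, 67, 66, 63, 57, 56}
dispatch next → 90; now {79, 74, 67, 66, 63, 57, 56}
insert 89 → {89, 79, 74, 67, 66, 63, 57, 56}
dispatch next → 89; now {79, 74, 67, 66, 63, 57, 56}
insert 73 → {79, 74, 73, 67, 66, 63, 57, 56}
dispatch next → 79; now {74, 73, 67, 66, 63, 57, 56}
dispatch next → 74; now {73, 67, 66, 63, 57, 56}
insert 84 → {84, 73, 67, 66, 63, 57, 56}

84 → 73 → 67 → 66 → 63 → 57 → 56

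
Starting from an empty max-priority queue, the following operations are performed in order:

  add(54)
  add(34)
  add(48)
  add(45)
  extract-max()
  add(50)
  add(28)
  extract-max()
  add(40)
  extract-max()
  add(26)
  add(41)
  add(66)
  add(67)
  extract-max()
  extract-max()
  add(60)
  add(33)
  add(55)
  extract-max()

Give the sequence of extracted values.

insert 54 → {54}
insert 34 → {54, 34}
insert 48 → {54, 48, 34}
insert 45 → {54, 48, 45, 34}
extract-max → 54; now {48, 45, 34}
insert 50 → {50, 48, 45, 34}
insert 28 → {50, 48, 45, 34, 28}
extract-max → 50; now {48, 45, 34, 28}
insert 40 → {48, 45, 40, 34, 28}
extract-max → 48; now {45, 40, 34, 28}
insert 26 → {45, 40, 34, 28, 26}
insert 41 → {45, 41, 40, 34, 28, 26}
insert 66 → {66, 45, 41, 40, 34, 28, 26}
insert 67 → {67, 66, 45, 41, 40, 34, 28, 26}
extract-max → 67; now {66, 45, 41, 40, 34, 28, 26}
extract-max → 66; now {45, 41, 40, 34, 28, 26}
insert 60 → {60, 45, 41, 40, 34, 28, 26}
insert 33 → {60, 45, 41, 40, 34, 33, 28, 26}
insert 55 → {60, 55, 45, 41, 40, 34, 33, 28, 26}
extract-max → 60; now {55, 45, 41, 40, 34, 33, 28, 26}

54, 50, 48, 67, 66, 60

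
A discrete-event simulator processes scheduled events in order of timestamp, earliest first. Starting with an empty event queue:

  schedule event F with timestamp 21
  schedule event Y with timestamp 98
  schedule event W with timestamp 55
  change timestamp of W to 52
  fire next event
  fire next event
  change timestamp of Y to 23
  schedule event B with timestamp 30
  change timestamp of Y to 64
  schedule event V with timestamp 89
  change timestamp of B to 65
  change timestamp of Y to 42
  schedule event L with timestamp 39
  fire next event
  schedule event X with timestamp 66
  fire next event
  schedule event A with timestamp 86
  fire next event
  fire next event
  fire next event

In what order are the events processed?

add F (timestamp 21) → {F:21}
add Y (timestamp 98) → {F:21, Y:98}
add W (timestamp 55) → {F:21, W:55, Y:98}
update W to timestamp 52 → {F:21, W:52, Y:98}
fire next event → F; now {W:52, Y:98}
fire next event → W; now {Y:98}
update Y to timestamp 23 → {Y:23}
add B (timestamp 30) → {Y:23, B:30}
update Y to timestamp 64 → {B:30, Y:64}
add V (timestamp 89) → {B:30, Y:64, V:89}
update B to timestamp 65 → {Y:64, B:65, V:89}
update Y to timestamp 42 → {Y:42, B:65, V:89}
add L (timestamp 39) → {L:39, Y:42, B:65, V:89}
fire next event → L; now {Y:42, B:65, V:89}
add X (timestamp 66) → {Y:42, B:65, X:66, V:89}
fire next event → Y; now {B:65, X:66, V:89}
add A (timestamp 86) → {B:65, X:66, A:86, V:89}
fire next event → B; now {X:66, A:86, V:89}
fire next event → X; now {A:86, V:89}
fire next event → A; now {V:89}

[F, W, L, Y, B, X, A]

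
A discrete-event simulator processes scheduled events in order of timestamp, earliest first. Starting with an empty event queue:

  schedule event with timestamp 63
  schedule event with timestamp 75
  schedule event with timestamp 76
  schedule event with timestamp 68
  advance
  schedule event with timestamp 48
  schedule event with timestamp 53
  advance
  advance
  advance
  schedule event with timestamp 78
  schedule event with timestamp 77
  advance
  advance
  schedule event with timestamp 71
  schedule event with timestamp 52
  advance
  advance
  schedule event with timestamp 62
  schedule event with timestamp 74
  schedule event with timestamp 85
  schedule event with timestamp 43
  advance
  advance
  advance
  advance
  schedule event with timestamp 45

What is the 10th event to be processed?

62

insert 63 → {63}
insert 75 → {63, 75}
insert 76 → {63, 75, 76}
insert 68 → {63, 68, 75, 76}
advance → 63; now {68, 75, 76}
insert 48 → {48, 68, 75, 76}
insert 53 → {48, 53, 68, 75, 76}
advance → 48; now {53, 68, 75, 76}
advance → 53; now {68, 75, 76}
advance → 68; now {75, 76}
insert 78 → {75, 76, 78}
insert 77 → {75, 76, 77, 78}
advance → 75; now {76, 77, 78}
advance → 76; now {77, 78}
insert 71 → {71, 77, 78}
insert 52 → {52, 71, 77, 78}
advance → 52; now {71, 77, 78}
advance → 71; now {77, 78}
insert 62 → {62, 77, 78}
insert 74 → {62, 74, 77, 78}
insert 85 → {62, 74, 77, 78, 85}
insert 43 → {43, 62, 74, 77, 78, 85}
advance → 43; now {62, 74, 77, 78, 85}
advance → 62; now {74, 77, 78, 85}
advance → 74; now {77, 78, 85}
advance → 77; now {78, 85}
insert 45 → {45, 78, 85}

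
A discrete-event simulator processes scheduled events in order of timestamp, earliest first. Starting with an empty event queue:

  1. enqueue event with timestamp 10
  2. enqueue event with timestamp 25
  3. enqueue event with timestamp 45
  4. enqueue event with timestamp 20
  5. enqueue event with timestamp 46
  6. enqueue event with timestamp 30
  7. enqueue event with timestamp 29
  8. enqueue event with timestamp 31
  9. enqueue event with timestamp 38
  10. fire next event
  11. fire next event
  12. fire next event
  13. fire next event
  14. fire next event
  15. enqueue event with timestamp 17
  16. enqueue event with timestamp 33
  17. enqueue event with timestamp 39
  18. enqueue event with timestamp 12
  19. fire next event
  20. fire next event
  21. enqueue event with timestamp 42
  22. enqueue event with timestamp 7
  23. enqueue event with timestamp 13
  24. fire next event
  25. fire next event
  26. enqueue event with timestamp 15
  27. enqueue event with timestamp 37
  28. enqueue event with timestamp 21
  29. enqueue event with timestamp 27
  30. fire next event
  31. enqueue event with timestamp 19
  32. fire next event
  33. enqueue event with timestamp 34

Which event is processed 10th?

15

insert 10 → {10}
insert 25 → {10, 25}
insert 45 → {10, 25, 45}
insert 20 → {10, 20, 25, 45}
insert 46 → {10, 20, 25, 45, 46}
insert 30 → {10, 20, 25, 30, 45, 46}
insert 29 → {10, 20, 25, 29, 30, 45, 46}
insert 31 → {10, 20, 25, 29, 30, 31, 45, 46}
insert 38 → {10, 20, 25, 29, 30, 31, 38, 45, 46}
fire next event → 10; now {20, 25, 29, 30, 31, 38, 45, 46}
fire next event → 20; now {25, 29, 30, 31, 38, 45, 46}
fire next event → 25; now {29, 30, 31, 38, 45, 46}
fire next event → 29; now {30, 31, 38, 45, 46}
fire next event → 30; now {31, 38, 45, 46}
insert 17 → {17, 31, 38, 45, 46}
insert 33 → {17, 31, 33, 38, 45, 46}
insert 39 → {17, 31, 33, 38, 39, 45, 46}
insert 12 → {12, 17, 31, 33, 38, 39, 45, 46}
fire next event → 12; now {17, 31, 33, 38, 39, 45, 46}
fire next event → 17; now {31, 33, 38, 39, 45, 46}
insert 42 → {31, 33, 38, 39, 42, 45, 46}
insert 7 → {7, 31, 33, 38, 39, 42, 45, 46}
insert 13 → {7, 13, 31, 33, 38, 39, 42, 45, 46}
fire next event → 7; now {13, 31, 33, 38, 39, 42, 45, 46}
fire next event → 13; now {31, 33, 38, 39, 42, 45, 46}
insert 15 → {15, 31, 33, 38, 39, 42, 45, 46}
insert 37 → {15, 31, 33, 37, 38, 39, 42, 45, 46}
insert 21 → {15, 21, 31, 33, 37, 38, 39, 42, 45, 46}
insert 27 → {15, 21, 27, 31, 33, 37, 38, 39, 42, 45, 46}
fire next event → 15; now {21, 27, 31, 33, 37, 38, 39, 42, 45, 46}
insert 19 → {19, 21, 27, 31, 33, 37, 38, 39, 42, 45, 46}
fire next event → 19; now {21, 27, 31, 33, 37, 38, 39, 42, 45, 46}
insert 34 → {21, 27, 31, 33, 34, 37, 38, 39, 42, 45, 46}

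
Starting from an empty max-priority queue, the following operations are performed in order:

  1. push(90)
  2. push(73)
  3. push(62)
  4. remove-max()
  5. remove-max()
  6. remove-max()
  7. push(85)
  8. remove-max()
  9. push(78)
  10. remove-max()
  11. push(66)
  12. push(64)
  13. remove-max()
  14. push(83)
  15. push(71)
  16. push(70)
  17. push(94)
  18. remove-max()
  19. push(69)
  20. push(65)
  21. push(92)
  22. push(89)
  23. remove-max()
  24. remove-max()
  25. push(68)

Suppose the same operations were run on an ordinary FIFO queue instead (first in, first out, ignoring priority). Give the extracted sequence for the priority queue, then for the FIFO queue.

insert 90 → {90}
insert 73 → {90, 73}
insert 62 → {90, 73, 62}
remove-max → 90; now {73, 62}
remove-max → 73; now {62}
remove-max → 62; now {}
insert 85 → {85}
remove-max → 85; now {}
insert 78 → {78}
remove-max → 78; now {}
insert 66 → {66}
insert 64 → {66, 64}
remove-max → 66; now {64}
insert 83 → {83, 64}
insert 71 → {83, 71, 64}
insert 70 → {83, 71, 70, 64}
insert 94 → {94, 83, 71, 70, 64}
remove-max → 94; now {83, 71, 70, 64}
insert 69 → {83, 71, 70, 69, 64}
insert 65 → {83, 71, 70, 69, 65, 64}
insert 92 → {92, 83, 71, 70, 69, 65, 64}
insert 89 → {92, 89, 83, 71, 70, 69, 65, 64}
remove-max → 92; now {89, 83, 71, 70, 69, 65, 64}
remove-max → 89; now {83, 71, 70, 69, 65, 64}
insert 68 → {83, 71, 70, 69, 68, 65, 64}

priority queue: 90, 73, 62, 85, 78, 66, 94, 92, 89; FIFO queue: 90 → 73 → 62 → 85 → 78 → 66 → 64 → 83 → 71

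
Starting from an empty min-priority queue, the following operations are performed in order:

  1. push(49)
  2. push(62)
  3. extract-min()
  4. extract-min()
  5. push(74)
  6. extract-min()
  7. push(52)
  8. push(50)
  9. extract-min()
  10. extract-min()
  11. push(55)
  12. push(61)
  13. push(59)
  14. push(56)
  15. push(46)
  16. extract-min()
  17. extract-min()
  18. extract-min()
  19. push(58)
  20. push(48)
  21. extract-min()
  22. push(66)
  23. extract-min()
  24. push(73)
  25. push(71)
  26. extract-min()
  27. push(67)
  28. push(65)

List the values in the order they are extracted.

insert 49 → {49}
insert 62 → {49, 62}
extract-min → 49; now {62}
extract-min → 62; now {}
insert 74 → {74}
extract-min → 74; now {}
insert 52 → {52}
insert 50 → {50, 52}
extract-min → 50; now {52}
extract-min → 52; now {}
insert 55 → {55}
insert 61 → {55, 61}
insert 59 → {55, 59, 61}
insert 56 → {55, 56, 59, 61}
insert 46 → {46, 55, 56, 59, 61}
extract-min → 46; now {55, 56, 59, 61}
extract-min → 55; now {56, 59, 61}
extract-min → 56; now {59, 61}
insert 58 → {58, 59, 61}
insert 48 → {48, 58, 59, 61}
extract-min → 48; now {58, 59, 61}
insert 66 → {58, 59, 61, 66}
extract-min → 58; now {59, 61, 66}
insert 73 → {59, 61, 66, 73}
insert 71 → {59, 61, 66, 71, 73}
extract-min → 59; now {61, 66, 71, 73}
insert 67 → {61, 66, 67, 71, 73}
insert 65 → {61, 65, 66, 67, 71, 73}

[49, 62, 74, 50, 52, 46, 55, 56, 48, 58, 59]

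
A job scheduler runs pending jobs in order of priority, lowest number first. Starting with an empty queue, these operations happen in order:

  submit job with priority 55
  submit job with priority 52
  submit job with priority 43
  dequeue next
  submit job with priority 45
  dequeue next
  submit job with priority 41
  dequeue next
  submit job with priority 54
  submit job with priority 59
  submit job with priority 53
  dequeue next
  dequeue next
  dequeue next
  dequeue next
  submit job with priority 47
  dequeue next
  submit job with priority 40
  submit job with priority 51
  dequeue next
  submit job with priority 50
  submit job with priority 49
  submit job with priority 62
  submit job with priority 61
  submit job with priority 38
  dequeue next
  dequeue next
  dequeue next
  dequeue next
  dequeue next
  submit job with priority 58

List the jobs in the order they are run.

insert 55 → {55}
insert 52 → {52, 55}
insert 43 → {43, 52, 55}
dequeue next → 43; now {52, 55}
insert 45 → {45, 52, 55}
dequeue next → 45; now {52, 55}
insert 41 → {41, 52, 55}
dequeue next → 41; now {52, 55}
insert 54 → {52, 54, 55}
insert 59 → {52, 54, 55, 59}
insert 53 → {52, 53, 54, 55, 59}
dequeue next → 52; now {53, 54, 55, 59}
dequeue next → 53; now {54, 55, 59}
dequeue next → 54; now {55, 59}
dequeue next → 55; now {59}
insert 47 → {47, 59}
dequeue next → 47; now {59}
insert 40 → {40, 59}
insert 51 → {40, 51, 59}
dequeue next → 40; now {51, 59}
insert 50 → {50, 51, 59}
insert 49 → {49, 50, 51, 59}
insert 62 → {49, 50, 51, 59, 62}
insert 61 → {49, 50, 51, 59, 61, 62}
insert 38 → {38, 49, 50, 51, 59, 61, 62}
dequeue next → 38; now {49, 50, 51, 59, 61, 62}
dequeue next → 49; now {50, 51, 59, 61, 62}
dequeue next → 50; now {51, 59, 61, 62}
dequeue next → 51; now {59, 61, 62}
dequeue next → 59; now {61, 62}
insert 58 → {58, 61, 62}

[43, 45, 41, 52, 53, 54, 55, 47, 40, 38, 49, 50, 51, 59]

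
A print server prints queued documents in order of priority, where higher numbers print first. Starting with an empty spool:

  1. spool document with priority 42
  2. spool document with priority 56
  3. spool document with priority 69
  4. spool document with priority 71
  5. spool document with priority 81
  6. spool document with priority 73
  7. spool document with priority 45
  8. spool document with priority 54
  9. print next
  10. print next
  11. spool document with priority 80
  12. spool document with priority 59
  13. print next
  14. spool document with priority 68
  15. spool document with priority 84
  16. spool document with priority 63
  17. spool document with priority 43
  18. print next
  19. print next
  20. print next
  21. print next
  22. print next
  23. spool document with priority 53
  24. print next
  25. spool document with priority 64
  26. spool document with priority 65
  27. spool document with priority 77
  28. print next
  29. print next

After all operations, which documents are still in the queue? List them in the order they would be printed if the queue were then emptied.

insert 42 → {42}
insert 56 → {56, 42}
insert 69 → {69, 56, 42}
insert 71 → {71, 69, 56, 42}
insert 81 → {81, 71, 69, 56, 42}
insert 73 → {81, 73, 71, 69, 56, 42}
insert 45 → {81, 73, 71, 69, 56, 45, 42}
insert 54 → {81, 73, 71, 69, 56, 54, 45, 42}
print next → 81; now {73, 71, 69, 56, 54, 45, 42}
print next → 73; now {71, 69, 56, 54, 45, 42}
insert 80 → {80, 71, 69, 56, 54, 45, 42}
insert 59 → {80, 71, 69, 59, 56, 54, 45, 42}
print next → 80; now {71, 69, 59, 56, 54, 45, 42}
insert 68 → {71, 69, 68, 59, 56, 54, 45, 42}
insert 84 → {84, 71, 69, 68, 59, 56, 54, 45, 42}
insert 63 → {84, 71, 69, 68, 63, 59, 56, 54, 45, 42}
insert 43 → {84, 71, 69, 68, 63, 59, 56, 54, 45, 43, 42}
print next → 84; now {71, 69, 68, 63, 59, 56, 54, 45, 43, 42}
print next → 71; now {69, 68, 63, 59, 56, 54, 45, 43, 42}
print next → 69; now {68, 63, 59, 56, 54, 45, 43, 42}
print next → 68; now {63, 59, 56, 54, 45, 43, 42}
print next → 63; now {59, 56, 54, 45, 43, 42}
insert 53 → {59, 56, 54, 53, 45, 43, 42}
print next → 59; now {56, 54, 53, 45, 43, 42}
insert 64 → {64, 56, 54, 53, 45, 43, 42}
insert 65 → {65, 64, 56, 54, 53, 45, 43, 42}
insert 77 → {77, 65, 64, 56, 54, 53, 45, 43, 42}
print next → 77; now {65, 64, 56, 54, 53, 45, 43, 42}
print next → 65; now {64, 56, 54, 53, 45, 43, 42}

64, 56, 54, 53, 45, 43, 42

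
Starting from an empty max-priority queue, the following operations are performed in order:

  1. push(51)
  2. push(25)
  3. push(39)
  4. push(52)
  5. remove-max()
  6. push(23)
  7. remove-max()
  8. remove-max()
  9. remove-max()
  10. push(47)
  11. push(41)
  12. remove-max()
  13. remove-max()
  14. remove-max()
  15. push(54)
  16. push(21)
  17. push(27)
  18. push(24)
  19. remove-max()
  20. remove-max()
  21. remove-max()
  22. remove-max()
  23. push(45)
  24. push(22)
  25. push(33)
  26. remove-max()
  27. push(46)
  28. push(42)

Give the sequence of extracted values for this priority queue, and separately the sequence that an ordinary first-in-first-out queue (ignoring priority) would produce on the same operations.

priority queue: 52 → 51 → 39 → 25 → 47 → 41 → 23 → 54 → 27 → 24 → 21 → 45; FIFO queue: [51, 25, 39, 52, 23, 47, 41, 54, 21, 27, 24, 45]

insert 51 → {51}
insert 25 → {51, 25}
insert 39 → {51, 39, 25}
insert 52 → {52, 51, 39, 25}
remove-max → 52; now {51, 39, 25}
insert 23 → {51, 39, 25, 23}
remove-max → 51; now {39, 25, 23}
remove-max → 39; now {25, 23}
remove-max → 25; now {23}
insert 47 → {47, 23}
insert 41 → {47, 41, 23}
remove-max → 47; now {41, 23}
remove-max → 41; now {23}
remove-max → 23; now {}
insert 54 → {54}
insert 21 → {54, 21}
insert 27 → {54, 27, 21}
insert 24 → {54, 27, 24, 21}
remove-max → 54; now {27, 24, 21}
remove-max → 27; now {24, 21}
remove-max → 24; now {21}
remove-max → 21; now {}
insert 45 → {45}
insert 22 → {45, 22}
insert 33 → {45, 33, 22}
remove-max → 45; now {33, 22}
insert 46 → {46, 33, 22}
insert 42 → {46, 42, 33, 22}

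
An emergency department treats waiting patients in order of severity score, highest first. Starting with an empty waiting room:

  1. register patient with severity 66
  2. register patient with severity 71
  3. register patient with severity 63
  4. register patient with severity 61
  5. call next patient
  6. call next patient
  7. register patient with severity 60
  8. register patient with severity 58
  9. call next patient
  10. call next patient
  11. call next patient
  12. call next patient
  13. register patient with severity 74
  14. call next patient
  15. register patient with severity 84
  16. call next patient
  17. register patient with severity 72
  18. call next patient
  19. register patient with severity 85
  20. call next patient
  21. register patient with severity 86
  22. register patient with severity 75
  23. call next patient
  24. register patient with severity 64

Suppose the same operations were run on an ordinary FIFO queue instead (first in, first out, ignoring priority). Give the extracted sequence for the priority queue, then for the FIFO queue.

insert 66 → {66}
insert 71 → {71, 66}
insert 63 → {71, 66, 63}
insert 61 → {71, 66, 63, 61}
call next patient → 71; now {66, 63, 61}
call next patient → 66; now {63, 61}
insert 60 → {63, 61, 60}
insert 58 → {63, 61, 60, 58}
call next patient → 63; now {61, 60, 58}
call next patient → 61; now {60, 58}
call next patient → 60; now {58}
call next patient → 58; now {}
insert 74 → {74}
call next patient → 74; now {}
insert 84 → {84}
call next patient → 84; now {}
insert 72 → {72}
call next patient → 72; now {}
insert 85 → {85}
call next patient → 85; now {}
insert 86 → {86}
insert 75 → {86, 75}
call next patient → 86; now {75}
insert 64 → {75, 64}

priority queue: 71 → 66 → 63 → 61 → 60 → 58 → 74 → 84 → 72 → 85 → 86; FIFO queue: 66, 71, 63, 61, 60, 58, 74, 84, 72, 85, 86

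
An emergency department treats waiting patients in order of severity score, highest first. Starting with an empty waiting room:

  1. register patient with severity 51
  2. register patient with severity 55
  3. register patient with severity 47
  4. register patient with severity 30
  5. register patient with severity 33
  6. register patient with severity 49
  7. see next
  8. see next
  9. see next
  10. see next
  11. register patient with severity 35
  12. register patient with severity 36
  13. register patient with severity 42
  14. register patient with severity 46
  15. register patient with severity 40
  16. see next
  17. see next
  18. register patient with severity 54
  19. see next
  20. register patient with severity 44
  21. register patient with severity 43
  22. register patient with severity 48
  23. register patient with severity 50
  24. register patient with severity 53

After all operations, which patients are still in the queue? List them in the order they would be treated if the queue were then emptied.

insert 51 → {51}
insert 55 → {55, 51}
insert 47 → {55, 51, 47}
insert 30 → {55, 51, 47, 30}
insert 33 → {55, 51, 47, 33, 30}
insert 49 → {55, 51, 49, 47, 33, 30}
see next → 55; now {51, 49, 47, 33, 30}
see next → 51; now {49, 47, 33, 30}
see next → 49; now {47, 33, 30}
see next → 47; now {33, 30}
insert 35 → {35, 33, 30}
insert 36 → {36, 35, 33, 30}
insert 42 → {42, 36, 35, 33, 30}
insert 46 → {46, 42, 36, 35, 33, 30}
insert 40 → {46, 42, 40, 36, 35, 33, 30}
see next → 46; now {42, 40, 36, 35, 33, 30}
see next → 42; now {40, 36, 35, 33, 30}
insert 54 → {54, 40, 36, 35, 33, 30}
see next → 54; now {40, 36, 35, 33, 30}
insert 44 → {44, 40, 36, 35, 33, 30}
insert 43 → {44, 43, 40, 36, 35, 33, 30}
insert 48 → {48, 44, 43, 40, 36, 35, 33, 30}
insert 50 → {50, 48, 44, 43, 40, 36, 35, 33, 30}
insert 53 → {53, 50, 48, 44, 43, 40, 36, 35, 33, 30}

53 → 50 → 48 → 44 → 43 → 40 → 36 → 35 → 33 → 30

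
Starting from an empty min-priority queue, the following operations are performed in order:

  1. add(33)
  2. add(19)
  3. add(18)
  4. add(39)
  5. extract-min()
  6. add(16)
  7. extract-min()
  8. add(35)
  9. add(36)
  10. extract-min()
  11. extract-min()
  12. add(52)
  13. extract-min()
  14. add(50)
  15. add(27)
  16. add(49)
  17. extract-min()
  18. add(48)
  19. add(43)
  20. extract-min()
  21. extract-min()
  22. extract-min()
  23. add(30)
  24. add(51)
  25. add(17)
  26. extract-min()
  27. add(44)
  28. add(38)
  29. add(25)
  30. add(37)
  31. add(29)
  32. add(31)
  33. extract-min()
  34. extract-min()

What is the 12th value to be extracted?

insert 33 → {33}
insert 19 → {19, 33}
insert 18 → {18, 19, 33}
insert 39 → {18, 19, 33, 39}
extract-min → 18; now {19, 33, 39}
insert 16 → {16, 19, 33, 39}
extract-min → 16; now {19, 33, 39}
insert 35 → {19, 33, 35, 39}
insert 36 → {19, 33, 35, 36, 39}
extract-min → 19; now {33, 35, 36, 39}
extract-min → 33; now {35, 36, 39}
insert 52 → {35, 36, 39, 52}
extract-min → 35; now {36, 39, 52}
insert 50 → {36, 39, 50, 52}
insert 27 → {27, 36, 39, 50, 52}
insert 49 → {27, 36, 39, 49, 50, 52}
extract-min → 27; now {36, 39, 49, 50, 52}
insert 48 → {36, 39, 48, 49, 50, 52}
insert 43 → {36, 39, 43, 48, 49, 50, 52}
extract-min → 36; now {39, 43, 48, 49, 50, 52}
extract-min → 39; now {43, 48, 49, 50, 52}
extract-min → 43; now {48, 49, 50, 52}
insert 30 → {30, 48, 49, 50, 52}
insert 51 → {30, 48, 49, 50, 51, 52}
insert 17 → {17, 30, 48, 49, 50, 51, 52}
extract-min → 17; now {30, 48, 49, 50, 51, 52}
insert 44 → {30, 44, 48, 49, 50, 51, 52}
insert 38 → {30, 38, 44, 48, 49, 50, 51, 52}
insert 25 → {25, 30, 38, 44, 48, 49, 50, 51, 52}
insert 37 → {25, 30, 37, 38, 44, 48, 49, 50, 51, 52}
insert 29 → {25, 29, 30, 37, 38, 44, 48, 49, 50, 51, 52}
insert 31 → {25, 29, 30, 31, 37, 38, 44, 48, 49, 50, 51, 52}
extract-min → 25; now {29, 30, 31, 37, 38, 44, 48, 49, 50, 51, 52}
extract-min → 29; now {30, 31, 37, 38, 44, 48, 49, 50, 51, 52}

29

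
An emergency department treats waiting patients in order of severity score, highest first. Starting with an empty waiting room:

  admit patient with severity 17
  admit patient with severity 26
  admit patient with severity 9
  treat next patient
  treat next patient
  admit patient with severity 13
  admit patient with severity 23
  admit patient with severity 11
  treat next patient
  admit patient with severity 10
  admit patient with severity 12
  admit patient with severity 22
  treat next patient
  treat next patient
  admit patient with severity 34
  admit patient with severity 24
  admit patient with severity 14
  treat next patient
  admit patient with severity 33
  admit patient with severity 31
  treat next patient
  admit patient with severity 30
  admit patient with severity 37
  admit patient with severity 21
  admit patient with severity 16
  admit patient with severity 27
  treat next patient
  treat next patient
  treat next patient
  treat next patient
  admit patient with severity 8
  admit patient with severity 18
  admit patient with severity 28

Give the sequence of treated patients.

26, 17, 23, 22, 13, 34, 33, 37, 31, 30, 27

insert 17 → {17}
insert 26 → {26, 17}
insert 9 → {26, 17, 9}
treat next patient → 26; now {17, 9}
treat next patient → 17; now {9}
insert 13 → {13, 9}
insert 23 → {23, 13, 9}
insert 11 → {23, 13, 11, 9}
treat next patient → 23; now {13, 11, 9}
insert 10 → {13, 11, 10, 9}
insert 12 → {13, 12, 11, 10, 9}
insert 22 → {22, 13, 12, 11, 10, 9}
treat next patient → 22; now {13, 12, 11, 10, 9}
treat next patient → 13; now {12, 11, 10, 9}
insert 34 → {34, 12, 11, 10, 9}
insert 24 → {34, 24, 12, 11, 10, 9}
insert 14 → {34, 24, 14, 12, 11, 10, 9}
treat next patient → 34; now {24, 14, 12, 11, 10, 9}
insert 33 → {33, 24, 14, 12, 11, 10, 9}
insert 31 → {33, 31, 24, 14, 12, 11, 10, 9}
treat next patient → 33; now {31, 24, 14, 12, 11, 10, 9}
insert 30 → {31, 30, 24, 14, 12, 11, 10, 9}
insert 37 → {37, 31, 30, 24, 14, 12, 11, 10, 9}
insert 21 → {37, 31, 30, 24, 21, 14, 12, 11, 10, 9}
insert 16 → {37, 31, 30, 24, 21, 16, 14, 12, 11, 10, 9}
insert 27 → {37, 31, 30, 27, 24, 21, 16, 14, 12, 11, 10, 9}
treat next patient → 37; now {31, 30, 27, 24, 21, 16, 14, 12, 11, 10, 9}
treat next patient → 31; now {30, 27, 24, 21, 16, 14, 12, 11, 10, 9}
treat next patient → 30; now {27, 24, 21, 16, 14, 12, 11, 10, 9}
treat next patient → 27; now {24, 21, 16, 14, 12, 11, 10, 9}
insert 8 → {24, 21, 16, 14, 12, 11, 10, 9, 8}
insert 18 → {24, 21, 18, 16, 14, 12, 11, 10, 9, 8}
insert 28 → {28, 24, 21, 18, 16, 14, 12, 11, 10, 9, 8}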